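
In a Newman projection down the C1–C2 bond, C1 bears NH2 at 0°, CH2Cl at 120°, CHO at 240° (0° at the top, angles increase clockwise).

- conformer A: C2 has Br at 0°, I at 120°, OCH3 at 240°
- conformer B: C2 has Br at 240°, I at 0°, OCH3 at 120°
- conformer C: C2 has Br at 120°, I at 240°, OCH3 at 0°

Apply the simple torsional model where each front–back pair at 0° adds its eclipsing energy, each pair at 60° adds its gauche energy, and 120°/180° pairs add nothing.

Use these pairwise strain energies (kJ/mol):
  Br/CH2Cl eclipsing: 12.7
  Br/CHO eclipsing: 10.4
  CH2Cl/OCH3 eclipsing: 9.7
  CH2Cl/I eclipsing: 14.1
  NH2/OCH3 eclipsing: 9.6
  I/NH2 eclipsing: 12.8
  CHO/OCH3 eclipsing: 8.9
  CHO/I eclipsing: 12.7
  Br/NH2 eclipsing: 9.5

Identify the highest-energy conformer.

A (eclipsed): NH2–Br eclipsed, CH2Cl–I eclipsed, CHO–OCH3 eclipsed; 9.5 + 14.1 + 8.9 = 32.5 kJ/mol.
B (eclipsed): NH2–I eclipsed, CH2Cl–OCH3 eclipsed, CHO–Br eclipsed; 12.8 + 9.7 + 10.4 = 32.9 kJ/mol.
C (eclipsed): NH2–OCH3 eclipsed, CH2Cl–Br eclipsed, CHO–I eclipsed; 9.6 + 12.7 + 12.7 = 35.0 kJ/mol.
C has the highest total (35.0 kJ/mol).

C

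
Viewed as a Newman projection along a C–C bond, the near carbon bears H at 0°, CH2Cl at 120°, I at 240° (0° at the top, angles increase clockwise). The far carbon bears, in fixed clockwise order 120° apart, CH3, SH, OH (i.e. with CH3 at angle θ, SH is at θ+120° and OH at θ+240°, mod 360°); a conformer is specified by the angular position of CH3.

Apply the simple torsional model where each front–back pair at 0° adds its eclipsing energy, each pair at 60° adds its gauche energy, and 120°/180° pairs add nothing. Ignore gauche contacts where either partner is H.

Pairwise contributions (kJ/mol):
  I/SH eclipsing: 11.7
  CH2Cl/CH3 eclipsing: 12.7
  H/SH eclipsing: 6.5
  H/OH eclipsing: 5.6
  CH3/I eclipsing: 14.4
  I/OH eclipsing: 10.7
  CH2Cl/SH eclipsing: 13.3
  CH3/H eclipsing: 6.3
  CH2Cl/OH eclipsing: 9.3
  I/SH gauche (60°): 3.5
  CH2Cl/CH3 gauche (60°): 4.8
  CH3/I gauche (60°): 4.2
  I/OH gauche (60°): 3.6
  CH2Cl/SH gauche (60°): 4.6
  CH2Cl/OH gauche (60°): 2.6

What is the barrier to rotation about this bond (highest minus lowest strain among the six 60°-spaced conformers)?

CH3 at 0° (eclipsed): H(0°)/CH3(0°) eclipsed 6.3; CH2Cl(120°)/SH(120°) eclipsed 13.3; I(240°)/OH(240°) eclipsed 10.7 → 30.3 kJ/mol.
CH3 at 60° (staggered): CH2Cl(120°)/CH3(60°) gauche 4.8; CH2Cl(120°)/SH(180°) gauche 4.6; I(240°)/SH(180°) gauche 3.5; I(240°)/OH(300°) gauche 3.6 → 16.5 kJ/mol.
CH3 at 120° (eclipsed): H(0°)/OH(0°) eclipsed 5.6; CH2Cl(120°)/CH3(120°) eclipsed 12.7; I(240°)/SH(240°) eclipsed 11.7 → 30.0 kJ/mol.
CH3 at 180° (staggered): CH2Cl(120°)/CH3(180°) gauche 4.8; CH2Cl(120°)/OH(60°) gauche 2.6; I(240°)/CH3(180°) gauche 4.2; I(240°)/SH(300°) gauche 3.5 → 15.1 kJ/mol.
CH3 at 240° (eclipsed): H(0°)/SH(0°) eclipsed 6.5; CH2Cl(120°)/OH(120°) eclipsed 9.3; I(240°)/CH3(240°) eclipsed 14.4 → 30.2 kJ/mol.
CH3 at 300° (staggered): CH2Cl(120°)/SH(60°) gauche 4.6; CH2Cl(120°)/OH(180°) gauche 2.6; I(240°)/CH3(300°) gauche 4.2; I(240°)/OH(180°) gauche 3.6 → 15.0 kJ/mol.
Max at 0° (30.3 kJ/mol), min at 300° (15.0 kJ/mol); barrier = 15.3 kJ/mol.

15.3 kJ/mol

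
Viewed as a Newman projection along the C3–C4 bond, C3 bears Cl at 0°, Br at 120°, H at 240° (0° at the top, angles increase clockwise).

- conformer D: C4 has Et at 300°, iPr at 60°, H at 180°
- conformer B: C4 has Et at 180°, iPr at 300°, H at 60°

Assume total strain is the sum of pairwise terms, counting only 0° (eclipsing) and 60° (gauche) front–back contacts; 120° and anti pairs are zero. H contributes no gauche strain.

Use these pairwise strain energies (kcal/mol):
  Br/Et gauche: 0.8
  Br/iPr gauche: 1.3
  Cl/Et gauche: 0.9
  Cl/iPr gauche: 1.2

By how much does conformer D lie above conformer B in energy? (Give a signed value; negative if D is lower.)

D is staggered. Cl at 0° is gauche with Et at 300° (0.9); Cl at 0° is gauche with iPr at 60° (1.2); Br at 120° is gauche with iPr at 60° (1.3). Total 3.4 kcal/mol.
B is staggered. Cl at 0° is gauche with iPr at 300° (1.2); Br at 120° is gauche with Et at 180° (0.8). Total 2.0 kcal/mol.
E(D) − E(B) = 3.4 − 2.0 = +1.4 kcal/mol.

+1.4 kcal/mol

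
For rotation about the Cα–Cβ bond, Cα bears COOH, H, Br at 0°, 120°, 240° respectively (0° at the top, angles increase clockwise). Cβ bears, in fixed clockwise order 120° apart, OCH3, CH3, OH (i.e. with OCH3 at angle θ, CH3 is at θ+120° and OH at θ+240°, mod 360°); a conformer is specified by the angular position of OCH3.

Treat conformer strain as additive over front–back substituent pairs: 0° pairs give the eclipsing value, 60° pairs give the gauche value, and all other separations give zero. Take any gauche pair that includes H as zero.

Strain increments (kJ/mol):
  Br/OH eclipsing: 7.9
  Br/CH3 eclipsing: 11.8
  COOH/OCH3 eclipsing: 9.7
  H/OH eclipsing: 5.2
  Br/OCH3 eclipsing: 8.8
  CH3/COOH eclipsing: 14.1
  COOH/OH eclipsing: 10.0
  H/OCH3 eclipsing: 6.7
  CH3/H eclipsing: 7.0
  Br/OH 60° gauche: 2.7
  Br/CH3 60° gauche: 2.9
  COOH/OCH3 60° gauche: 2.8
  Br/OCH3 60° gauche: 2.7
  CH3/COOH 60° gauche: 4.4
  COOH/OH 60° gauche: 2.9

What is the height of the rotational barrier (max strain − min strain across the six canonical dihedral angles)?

OCH3 at 0° (eclipsed): COOH(0°)/OCH3(0°) eclipsed 9.7; H(120°)/CH3(120°) eclipsed 7.0; Br(240°)/OH(240°) eclipsed 7.9 → 24.6 kJ/mol.
OCH3 at 60° (staggered): COOH(0°)/OCH3(60°) gauche 2.8; COOH(0°)/OH(300°) gauche 2.9; Br(240°)/CH3(180°) gauche 2.9; Br(240°)/OH(300°) gauche 2.7 → 11.3 kJ/mol.
OCH3 at 120° (eclipsed): COOH(0°)/OH(0°) eclipsed 10.0; H(120°)/OCH3(120°) eclipsed 6.7; Br(240°)/CH3(240°) eclipsed 11.8 → 28.5 kJ/mol.
OCH3 at 180° (staggered): COOH(0°)/CH3(300°) gauche 4.4; COOH(0°)/OH(60°) gauche 2.9; Br(240°)/OCH3(180°) gauche 2.7; Br(240°)/CH3(300°) gauche 2.9 → 12.9 kJ/mol.
OCH3 at 240° (eclipsed): COOH(0°)/CH3(0°) eclipsed 14.1; H(120°)/OH(120°) eclipsed 5.2; Br(240°)/OCH3(240°) eclipsed 8.8 → 28.1 kJ/mol.
OCH3 at 300° (staggered): COOH(0°)/OCH3(300°) gauche 2.8; COOH(0°)/CH3(60°) gauche 4.4; Br(240°)/OCH3(300°) gauche 2.7; Br(240°)/OH(180°) gauche 2.7 → 12.6 kJ/mol.
Max at 120° (28.5 kJ/mol), min at 60° (11.3 kJ/mol); barrier = 17.2 kJ/mol.

17.2 kJ/mol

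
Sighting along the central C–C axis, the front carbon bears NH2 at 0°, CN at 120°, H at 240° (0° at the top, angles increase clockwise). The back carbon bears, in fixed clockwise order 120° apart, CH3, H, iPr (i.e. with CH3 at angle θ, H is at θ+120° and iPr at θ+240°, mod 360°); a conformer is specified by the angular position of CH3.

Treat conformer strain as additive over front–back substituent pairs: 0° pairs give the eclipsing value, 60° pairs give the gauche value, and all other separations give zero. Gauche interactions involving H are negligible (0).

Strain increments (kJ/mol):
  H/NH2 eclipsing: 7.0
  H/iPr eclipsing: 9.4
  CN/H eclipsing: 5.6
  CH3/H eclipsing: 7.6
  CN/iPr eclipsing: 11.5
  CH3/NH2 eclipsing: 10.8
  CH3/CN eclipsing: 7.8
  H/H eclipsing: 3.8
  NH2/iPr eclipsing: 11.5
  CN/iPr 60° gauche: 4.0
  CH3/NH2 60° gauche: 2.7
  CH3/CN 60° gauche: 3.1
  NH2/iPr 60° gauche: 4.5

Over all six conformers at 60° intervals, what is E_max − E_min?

CH3 at 0° (eclipsed): NH2–CH3 eclipsed, CN–H eclipsed, H–iPr eclipsed; 10.8 + 5.6 + 9.4 = 25.8 kJ/mol.
CH3 at 60° (staggered): NH2–CH3 gauche, NH2–iPr gauche, CN–CH3 gauche; 2.7 + 4.5 + 3.1 = 10.3 kJ/mol.
CH3 at 120° (eclipsed): NH2–iPr eclipsed, CN–CH3 eclipsed, H–H eclipsed; 11.5 + 7.8 + 3.8 = 23.1 kJ/mol.
CH3 at 180° (staggered): NH2–iPr gauche, CN–CH3 gauche, CN–iPr gauche; 4.5 + 3.1 + 4.0 = 11.6 kJ/mol.
CH3 at 240° (eclipsed): NH2–H eclipsed, CN–iPr eclipsed, H–CH3 eclipsed; 7.0 + 11.5 + 7.6 = 26.1 kJ/mol.
CH3 at 300° (staggered): NH2–CH3 gauche, CN–iPr gauche; 2.7 + 4.0 = 6.7 kJ/mol.
Max at 240° (26.1 kJ/mol), min at 300° (6.7 kJ/mol); barrier = 19.4 kJ/mol.

19.4 kJ/mol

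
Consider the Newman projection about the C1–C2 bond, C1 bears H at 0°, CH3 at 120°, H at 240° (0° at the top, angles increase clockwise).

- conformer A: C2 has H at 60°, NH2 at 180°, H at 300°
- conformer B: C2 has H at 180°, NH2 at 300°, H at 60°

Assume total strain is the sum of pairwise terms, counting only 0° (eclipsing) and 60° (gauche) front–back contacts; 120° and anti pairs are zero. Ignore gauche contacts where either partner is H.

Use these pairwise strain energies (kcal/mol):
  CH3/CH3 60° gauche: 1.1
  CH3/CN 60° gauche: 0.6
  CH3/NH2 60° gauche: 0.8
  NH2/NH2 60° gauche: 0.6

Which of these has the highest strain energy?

A is staggered. CH3 at 120° is gauche with NH2 at 180° (0.8). Total 0.8 kcal/mol.
B (staggered): no non-H gauche contacts → 0.0 kcal/mol.
A has the highest total (0.8 kcal/mol).

A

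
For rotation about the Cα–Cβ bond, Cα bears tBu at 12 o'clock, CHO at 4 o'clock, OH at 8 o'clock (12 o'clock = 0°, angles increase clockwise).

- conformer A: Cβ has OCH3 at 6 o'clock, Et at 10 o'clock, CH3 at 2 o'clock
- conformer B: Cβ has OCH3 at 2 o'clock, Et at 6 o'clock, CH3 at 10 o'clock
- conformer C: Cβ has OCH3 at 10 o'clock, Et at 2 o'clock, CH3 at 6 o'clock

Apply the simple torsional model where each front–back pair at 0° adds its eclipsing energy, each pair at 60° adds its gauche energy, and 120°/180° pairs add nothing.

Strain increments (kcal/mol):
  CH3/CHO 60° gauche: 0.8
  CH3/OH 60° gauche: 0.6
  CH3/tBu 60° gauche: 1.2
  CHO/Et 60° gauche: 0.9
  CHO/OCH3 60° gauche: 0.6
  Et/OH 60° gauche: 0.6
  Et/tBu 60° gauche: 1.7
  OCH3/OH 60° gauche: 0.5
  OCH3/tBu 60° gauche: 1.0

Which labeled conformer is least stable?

A (staggered): tBu–Et gauche, tBu–CH3 gauche, CHO–OCH3 gauche, CHO–CH3 gauche, OH–OCH3 gauche, OH–Et gauche; 1.7 + 1.2 + 0.6 + 0.8 + 0.5 + 0.6 = 5.4 kcal/mol.
B (staggered): tBu–OCH3 gauche, tBu–CH3 gauche, CHO–OCH3 gauche, CHO–Et gauche, OH–Et gauche, OH–CH3 gauche; 1.0 + 1.2 + 0.6 + 0.9 + 0.6 + 0.6 = 4.9 kcal/mol.
C (staggered): tBu–OCH3 gauche, tBu–Et gauche, CHO–Et gauche, CHO–CH3 gauche, OH–OCH3 gauche, OH–CH3 gauche; 1.0 + 1.7 + 0.9 + 0.8 + 0.5 + 0.6 = 5.5 kcal/mol.
C has the highest total (5.5 kcal/mol).

C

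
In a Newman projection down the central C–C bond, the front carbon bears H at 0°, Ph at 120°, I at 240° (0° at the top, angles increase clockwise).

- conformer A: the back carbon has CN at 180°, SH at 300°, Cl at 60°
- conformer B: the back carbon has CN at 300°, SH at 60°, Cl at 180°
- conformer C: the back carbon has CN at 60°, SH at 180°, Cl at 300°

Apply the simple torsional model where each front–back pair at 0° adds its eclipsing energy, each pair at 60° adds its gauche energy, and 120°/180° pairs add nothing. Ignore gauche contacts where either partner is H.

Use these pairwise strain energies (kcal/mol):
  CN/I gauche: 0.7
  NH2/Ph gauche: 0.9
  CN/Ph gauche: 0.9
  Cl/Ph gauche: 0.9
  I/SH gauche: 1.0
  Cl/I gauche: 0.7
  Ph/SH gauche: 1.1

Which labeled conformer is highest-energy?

C

A (staggered): Ph–CN gauche, Ph–Cl gauche, I–CN gauche, I–SH gauche; 0.9 + 0.9 + 0.7 + 1.0 = 3.5 kcal/mol.
B (staggered): Ph–SH gauche, Ph–Cl gauche, I–CN gauche, I–Cl gauche; 1.1 + 0.9 + 0.7 + 0.7 = 3.4 kcal/mol.
C (staggered): Ph–CN gauche, Ph–SH gauche, I–SH gauche, I–Cl gauche; 0.9 + 1.1 + 1.0 + 0.7 = 3.7 kcal/mol.
C has the highest total (3.7 kcal/mol).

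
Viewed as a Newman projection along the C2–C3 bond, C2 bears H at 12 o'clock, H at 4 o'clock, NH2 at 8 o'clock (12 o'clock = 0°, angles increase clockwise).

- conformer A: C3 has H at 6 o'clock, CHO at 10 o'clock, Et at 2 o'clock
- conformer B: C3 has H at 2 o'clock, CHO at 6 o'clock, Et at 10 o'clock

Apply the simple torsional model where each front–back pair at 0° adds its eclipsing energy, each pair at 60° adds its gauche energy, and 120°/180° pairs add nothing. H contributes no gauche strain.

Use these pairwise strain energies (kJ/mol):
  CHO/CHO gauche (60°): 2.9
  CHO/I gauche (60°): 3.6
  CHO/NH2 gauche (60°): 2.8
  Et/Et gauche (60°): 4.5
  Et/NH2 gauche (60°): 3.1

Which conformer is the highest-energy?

A (staggered): NH2(240°)/CHO(300°) gauche 2.8 → 2.8 kJ/mol.
B (staggered): NH2(240°)/CHO(180°) gauche 2.8; NH2(240°)/Et(300°) gauche 3.1 → 5.9 kJ/mol.
B has the highest total (5.9 kJ/mol).

B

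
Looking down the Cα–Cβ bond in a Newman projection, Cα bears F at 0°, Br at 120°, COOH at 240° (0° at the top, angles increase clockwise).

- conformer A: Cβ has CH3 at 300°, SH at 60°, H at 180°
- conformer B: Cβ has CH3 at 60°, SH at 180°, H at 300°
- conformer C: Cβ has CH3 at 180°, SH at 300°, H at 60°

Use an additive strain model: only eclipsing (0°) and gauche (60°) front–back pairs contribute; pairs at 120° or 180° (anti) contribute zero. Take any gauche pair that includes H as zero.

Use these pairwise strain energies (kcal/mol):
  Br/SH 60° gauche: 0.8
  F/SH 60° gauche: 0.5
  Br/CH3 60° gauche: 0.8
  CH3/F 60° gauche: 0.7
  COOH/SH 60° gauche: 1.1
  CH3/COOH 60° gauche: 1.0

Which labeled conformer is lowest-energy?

A

A (staggered): F(0°)/CH3(300°) gauche 0.7; F(0°)/SH(60°) gauche 0.5; Br(120°)/SH(60°) gauche 0.8; COOH(240°)/CH3(300°) gauche 1.0 → 3.0 kcal/mol.
B (staggered): F(0°)/CH3(60°) gauche 0.7; Br(120°)/CH3(60°) gauche 0.8; Br(120°)/SH(180°) gauche 0.8; COOH(240°)/SH(180°) gauche 1.1 → 3.4 kcal/mol.
C (staggered): F(0°)/SH(300°) gauche 0.5; Br(120°)/CH3(180°) gauche 0.8; COOH(240°)/CH3(180°) gauche 1.0; COOH(240°)/SH(300°) gauche 1.1 → 3.4 kcal/mol.
A has the lowest total (3.0 kcal/mol).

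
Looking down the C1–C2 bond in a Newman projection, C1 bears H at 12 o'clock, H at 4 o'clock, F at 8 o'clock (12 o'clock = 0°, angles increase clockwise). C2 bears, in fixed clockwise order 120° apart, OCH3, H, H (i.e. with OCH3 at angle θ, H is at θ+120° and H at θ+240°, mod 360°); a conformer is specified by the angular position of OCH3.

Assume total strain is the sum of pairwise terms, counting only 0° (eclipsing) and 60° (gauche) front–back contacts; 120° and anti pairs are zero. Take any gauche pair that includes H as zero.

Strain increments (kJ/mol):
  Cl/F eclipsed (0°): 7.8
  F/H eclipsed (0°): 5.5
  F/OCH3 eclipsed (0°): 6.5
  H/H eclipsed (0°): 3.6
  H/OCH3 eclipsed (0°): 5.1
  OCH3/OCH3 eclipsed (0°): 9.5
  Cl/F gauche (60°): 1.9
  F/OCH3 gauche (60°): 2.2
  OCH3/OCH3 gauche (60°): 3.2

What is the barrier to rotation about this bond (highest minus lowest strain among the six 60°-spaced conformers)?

OCH3 at 0° is eclipsed. H at 0° is eclipsed with OCH3 at 0° (5.1); H at 120° is eclipsed with H at 120° (3.6); F at 240° is eclipsed with H at 240° (5.5). Total 14.2 kJ/mol.
OCH3 at 60° (staggered): no non-H gauche contacts → 0.0 kJ/mol.
OCH3 at 120° is eclipsed. H at 0° is eclipsed with H at 0° (3.6); H at 120° is eclipsed with OCH3 at 120° (5.1); F at 240° is eclipsed with H at 240° (5.5). Total 14.2 kJ/mol.
OCH3 at 180° is staggered. F at 240° is gauche with OCH3 at 180° (2.2). Total 2.2 kJ/mol.
OCH3 at 240° is eclipsed. H at 0° is eclipsed with H at 0° (3.6); H at 120° is eclipsed with H at 120° (3.6); F at 240° is eclipsed with OCH3 at 240° (6.5). Total 13.7 kJ/mol.
OCH3 at 300° is staggered. F at 240° is gauche with OCH3 at 300° (2.2). Total 2.2 kJ/mol.
Max at 0° (14.2 kJ/mol), min at 60° (0.0 kJ/mol); barrier = 14.2 kJ/mol.

14.2 kJ/mol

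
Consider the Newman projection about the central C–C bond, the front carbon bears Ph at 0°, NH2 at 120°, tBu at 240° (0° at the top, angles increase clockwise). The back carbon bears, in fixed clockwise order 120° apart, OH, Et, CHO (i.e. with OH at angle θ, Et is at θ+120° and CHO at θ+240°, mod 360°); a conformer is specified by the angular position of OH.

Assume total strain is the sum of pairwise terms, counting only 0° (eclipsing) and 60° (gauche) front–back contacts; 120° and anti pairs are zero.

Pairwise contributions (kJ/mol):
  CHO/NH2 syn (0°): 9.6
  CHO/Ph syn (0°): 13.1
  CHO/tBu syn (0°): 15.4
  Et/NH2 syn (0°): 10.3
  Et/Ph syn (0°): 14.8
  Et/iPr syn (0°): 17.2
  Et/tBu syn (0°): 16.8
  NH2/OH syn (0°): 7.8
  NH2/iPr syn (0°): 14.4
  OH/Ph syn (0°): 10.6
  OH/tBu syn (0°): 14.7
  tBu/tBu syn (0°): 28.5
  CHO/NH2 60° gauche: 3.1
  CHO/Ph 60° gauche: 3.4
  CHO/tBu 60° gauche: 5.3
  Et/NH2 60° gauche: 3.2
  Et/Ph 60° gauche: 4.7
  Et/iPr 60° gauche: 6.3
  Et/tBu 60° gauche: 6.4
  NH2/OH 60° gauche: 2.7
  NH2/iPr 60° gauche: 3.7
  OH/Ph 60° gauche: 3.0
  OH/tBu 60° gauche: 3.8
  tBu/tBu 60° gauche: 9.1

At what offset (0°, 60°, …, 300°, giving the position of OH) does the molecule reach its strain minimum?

OH at 0° is eclipsed. Ph at 0° is eclipsed with OH at 0° (10.6); NH2 at 120° is eclipsed with Et at 120° (10.3); tBu at 240° is eclipsed with CHO at 240° (15.4). Total 36.3 kJ/mol.
OH at 60° is staggered. Ph at 0° is gauche with OH at 60° (3.0); Ph at 0° is gauche with CHO at 300° (3.4); NH2 at 120° is gauche with OH at 60° (2.7); NH2 at 120° is gauche with Et at 180° (3.2); tBu at 240° is gauche with Et at 180° (6.4); tBu at 240° is gauche with CHO at 300° (5.3). Total 24.0 kJ/mol.
OH at 120° is eclipsed. Ph at 0° is eclipsed with CHO at 0° (13.1); NH2 at 120° is eclipsed with OH at 120° (7.8); tBu at 240° is eclipsed with Et at 240° (16.8). Total 37.7 kJ/mol.
OH at 180° is staggered. Ph at 0° is gauche with Et at 300° (4.7); Ph at 0° is gauche with CHO at 60° (3.4); NH2 at 120° is gauche with OH at 180° (2.7); NH2 at 120° is gauche with CHO at 60° (3.1); tBu at 240° is gauche with OH at 180° (3.8); tBu at 240° is gauche with Et at 300° (6.4). Total 24.1 kJ/mol.
OH at 240° is eclipsed. Ph at 0° is eclipsed with Et at 0° (14.8); NH2 at 120° is eclipsed with CHO at 120° (9.6); tBu at 240° is eclipsed with OH at 240° (14.7). Total 39.1 kJ/mol.
OH at 300° is staggered. Ph at 0° is gauche with OH at 300° (3.0); Ph at 0° is gauche with Et at 60° (4.7); NH2 at 120° is gauche with Et at 60° (3.2); NH2 at 120° is gauche with CHO at 180° (3.1); tBu at 240° is gauche with OH at 300° (3.8); tBu at 240° is gauche with CHO at 180° (5.3). Total 23.1 kJ/mol.
The minimum (23.1 kJ/mol) occurs with OH at 300°.

300°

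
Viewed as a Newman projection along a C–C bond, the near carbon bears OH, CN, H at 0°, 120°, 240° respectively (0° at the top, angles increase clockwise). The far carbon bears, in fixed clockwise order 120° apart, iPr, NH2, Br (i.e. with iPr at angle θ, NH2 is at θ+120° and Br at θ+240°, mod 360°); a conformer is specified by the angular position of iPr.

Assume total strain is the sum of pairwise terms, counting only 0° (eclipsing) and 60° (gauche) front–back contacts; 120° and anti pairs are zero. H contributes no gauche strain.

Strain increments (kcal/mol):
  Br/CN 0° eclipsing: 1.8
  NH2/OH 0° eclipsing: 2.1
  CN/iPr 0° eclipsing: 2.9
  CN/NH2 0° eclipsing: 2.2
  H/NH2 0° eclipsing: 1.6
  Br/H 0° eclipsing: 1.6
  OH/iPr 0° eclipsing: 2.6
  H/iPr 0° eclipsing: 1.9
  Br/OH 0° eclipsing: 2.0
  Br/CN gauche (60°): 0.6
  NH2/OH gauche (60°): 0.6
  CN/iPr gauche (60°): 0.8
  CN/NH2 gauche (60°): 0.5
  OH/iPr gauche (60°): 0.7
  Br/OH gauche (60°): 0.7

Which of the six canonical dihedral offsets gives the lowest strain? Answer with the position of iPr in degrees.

300°

iPr at 0° (eclipsed): OH–iPr eclipsed, CN–NH2 eclipsed, H–Br eclipsed; 2.6 + 2.2 + 1.6 = 6.4 kcal/mol.
iPr at 60° (staggered): OH–iPr gauche, OH–Br gauche, CN–iPr gauche, CN–NH2 gauche; 0.7 + 0.7 + 0.8 + 0.5 = 2.7 kcal/mol.
iPr at 120° (eclipsed): OH–Br eclipsed, CN–iPr eclipsed, H–NH2 eclipsed; 2.0 + 2.9 + 1.6 = 6.5 kcal/mol.
iPr at 180° (staggered): OH–NH2 gauche, OH–Br gauche, CN–iPr gauche, CN–Br gauche; 0.6 + 0.7 + 0.8 + 0.6 = 2.7 kcal/mol.
iPr at 240° (eclipsed): OH–NH2 eclipsed, CN–Br eclipsed, H–iPr eclipsed; 2.1 + 1.8 + 1.9 = 5.8 kcal/mol.
iPr at 300° (staggered): OH–iPr gauche, OH–NH2 gauche, CN–NH2 gauche, CN–Br gauche; 0.7 + 0.6 + 0.5 + 0.6 = 2.4 kcal/mol.
The minimum (2.4 kcal/mol) occurs with iPr at 300°.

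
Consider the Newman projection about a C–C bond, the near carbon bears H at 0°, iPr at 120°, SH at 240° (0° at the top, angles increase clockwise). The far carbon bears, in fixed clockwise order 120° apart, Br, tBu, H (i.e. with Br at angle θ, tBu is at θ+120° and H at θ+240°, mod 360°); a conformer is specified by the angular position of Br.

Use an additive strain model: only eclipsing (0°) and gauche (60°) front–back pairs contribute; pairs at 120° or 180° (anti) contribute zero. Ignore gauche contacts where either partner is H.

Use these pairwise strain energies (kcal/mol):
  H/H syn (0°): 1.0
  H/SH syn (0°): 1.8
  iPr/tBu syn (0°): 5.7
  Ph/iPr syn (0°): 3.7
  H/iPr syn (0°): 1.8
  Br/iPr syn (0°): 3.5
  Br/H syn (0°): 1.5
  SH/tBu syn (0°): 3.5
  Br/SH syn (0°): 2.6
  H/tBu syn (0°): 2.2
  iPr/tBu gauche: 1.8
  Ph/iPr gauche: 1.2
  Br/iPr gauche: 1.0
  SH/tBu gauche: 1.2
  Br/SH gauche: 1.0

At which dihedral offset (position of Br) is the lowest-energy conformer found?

300°

Br at 0° (eclipsed): H(0°)/Br(0°) eclipsed 1.5; iPr(120°)/tBu(120°) eclipsed 5.7; SH(240°)/H(240°) eclipsed 1.8 → 9.0 kcal/mol.
Br at 60° (staggered): iPr(120°)/Br(60°) gauche 1.0; iPr(120°)/tBu(180°) gauche 1.8; SH(240°)/tBu(180°) gauche 1.2 → 4.0 kcal/mol.
Br at 120° (eclipsed): H(0°)/H(0°) eclipsed 1.0; iPr(120°)/Br(120°) eclipsed 3.5; SH(240°)/tBu(240°) eclipsed 3.5 → 8.0 kcal/mol.
Br at 180° (staggered): iPr(120°)/Br(180°) gauche 1.0; SH(240°)/Br(180°) gauche 1.0; SH(240°)/tBu(300°) gauche 1.2 → 3.2 kcal/mol.
Br at 240° (eclipsed): H(0°)/tBu(0°) eclipsed 2.2; iPr(120°)/H(120°) eclipsed 1.8; SH(240°)/Br(240°) eclipsed 2.6 → 6.6 kcal/mol.
Br at 300° (staggered): iPr(120°)/tBu(60°) gauche 1.8; SH(240°)/Br(300°) gauche 1.0 → 2.8 kcal/mol.
The minimum (2.8 kcal/mol) occurs with Br at 300°.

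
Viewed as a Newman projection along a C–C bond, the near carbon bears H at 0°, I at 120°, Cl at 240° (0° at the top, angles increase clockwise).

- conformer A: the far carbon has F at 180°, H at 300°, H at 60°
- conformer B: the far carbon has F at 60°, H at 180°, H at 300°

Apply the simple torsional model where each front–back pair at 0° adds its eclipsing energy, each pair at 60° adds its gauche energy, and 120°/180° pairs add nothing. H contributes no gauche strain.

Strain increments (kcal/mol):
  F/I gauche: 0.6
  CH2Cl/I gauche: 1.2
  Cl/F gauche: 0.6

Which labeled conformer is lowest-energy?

B

A (staggered): I–F gauche, Cl–F gauche; 0.6 + 0.6 = 1.2 kcal/mol.
B (staggered): I–F gauche; 0.6 = 0.6 kcal/mol.
B has the lowest total (0.6 kcal/mol).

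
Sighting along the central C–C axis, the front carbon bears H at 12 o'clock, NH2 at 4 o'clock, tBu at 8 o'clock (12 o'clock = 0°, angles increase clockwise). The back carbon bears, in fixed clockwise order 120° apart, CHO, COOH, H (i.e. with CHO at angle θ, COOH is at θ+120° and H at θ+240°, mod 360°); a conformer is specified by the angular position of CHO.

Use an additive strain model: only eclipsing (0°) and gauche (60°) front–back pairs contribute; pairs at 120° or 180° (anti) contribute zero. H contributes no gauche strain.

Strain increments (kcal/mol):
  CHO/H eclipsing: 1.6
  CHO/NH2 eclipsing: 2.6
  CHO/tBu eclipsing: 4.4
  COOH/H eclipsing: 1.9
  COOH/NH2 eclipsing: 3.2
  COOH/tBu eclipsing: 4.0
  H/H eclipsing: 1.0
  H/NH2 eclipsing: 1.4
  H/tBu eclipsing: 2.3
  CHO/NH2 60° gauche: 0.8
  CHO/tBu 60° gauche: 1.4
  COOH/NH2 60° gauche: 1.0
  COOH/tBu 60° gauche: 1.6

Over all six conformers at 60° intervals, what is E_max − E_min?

CHO at 0° (eclipsed): H(0°)/CHO(0°) eclipsed 1.6; NH2(120°)/COOH(120°) eclipsed 3.2; tBu(240°)/H(240°) eclipsed 2.3 → 7.1 kcal/mol.
CHO at 60° (staggered): NH2(120°)/CHO(60°) gauche 0.8; NH2(120°)/COOH(180°) gauche 1.0; tBu(240°)/COOH(180°) gauche 1.6 → 3.4 kcal/mol.
CHO at 120° (eclipsed): H(0°)/H(0°) eclipsed 1.0; NH2(120°)/CHO(120°) eclipsed 2.6; tBu(240°)/COOH(240°) eclipsed 4.0 → 7.6 kcal/mol.
CHO at 180° (staggered): NH2(120°)/CHO(180°) gauche 0.8; tBu(240°)/CHO(180°) gauche 1.4; tBu(240°)/COOH(300°) gauche 1.6 → 3.8 kcal/mol.
CHO at 240° (eclipsed): H(0°)/COOH(0°) eclipsed 1.9; NH2(120°)/H(120°) eclipsed 1.4; tBu(240°)/CHO(240°) eclipsed 4.4 → 7.7 kcal/mol.
CHO at 300° (staggered): NH2(120°)/COOH(60°) gauche 1.0; tBu(240°)/CHO(300°) gauche 1.4 → 2.4 kcal/mol.
Max at 240° (7.7 kcal/mol), min at 300° (2.4 kcal/mol); barrier = 5.3 kcal/mol.

5.3 kcal/mol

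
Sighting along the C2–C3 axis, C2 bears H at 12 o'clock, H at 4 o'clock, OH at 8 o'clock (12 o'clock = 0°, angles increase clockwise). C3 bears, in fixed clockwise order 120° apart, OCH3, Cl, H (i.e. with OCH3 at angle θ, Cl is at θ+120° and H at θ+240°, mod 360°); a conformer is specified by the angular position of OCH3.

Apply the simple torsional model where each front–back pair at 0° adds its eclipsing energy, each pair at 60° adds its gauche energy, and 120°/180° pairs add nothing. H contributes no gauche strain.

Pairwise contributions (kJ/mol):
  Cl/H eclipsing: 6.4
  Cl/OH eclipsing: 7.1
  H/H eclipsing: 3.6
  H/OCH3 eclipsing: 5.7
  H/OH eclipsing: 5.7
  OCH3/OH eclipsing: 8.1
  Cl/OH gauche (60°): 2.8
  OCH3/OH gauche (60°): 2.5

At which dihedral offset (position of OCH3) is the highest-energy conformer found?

240°

OCH3 at 0° (eclipsed): H–OCH3 eclipsed, H–Cl eclipsed, OH–H eclipsed; 5.7 + 6.4 + 5.7 = 17.8 kJ/mol.
OCH3 at 60° (staggered): OH–Cl gauche; 2.8 = 2.8 kJ/mol.
OCH3 at 120° (eclipsed): H–H eclipsed, H–OCH3 eclipsed, OH–Cl eclipsed; 3.6 + 5.7 + 7.1 = 16.4 kJ/mol.
OCH3 at 180° (staggered): OH–OCH3 gauche, OH–Cl gauche; 2.5 + 2.8 = 5.3 kJ/mol.
OCH3 at 240° (eclipsed): H–Cl eclipsed, H–H eclipsed, OH–OCH3 eclipsed; 6.4 + 3.6 + 8.1 = 18.1 kJ/mol.
OCH3 at 300° (staggered): OH–OCH3 gauche; 2.5 = 2.5 kJ/mol.
The maximum (18.1 kJ/mol) occurs with OCH3 at 240°.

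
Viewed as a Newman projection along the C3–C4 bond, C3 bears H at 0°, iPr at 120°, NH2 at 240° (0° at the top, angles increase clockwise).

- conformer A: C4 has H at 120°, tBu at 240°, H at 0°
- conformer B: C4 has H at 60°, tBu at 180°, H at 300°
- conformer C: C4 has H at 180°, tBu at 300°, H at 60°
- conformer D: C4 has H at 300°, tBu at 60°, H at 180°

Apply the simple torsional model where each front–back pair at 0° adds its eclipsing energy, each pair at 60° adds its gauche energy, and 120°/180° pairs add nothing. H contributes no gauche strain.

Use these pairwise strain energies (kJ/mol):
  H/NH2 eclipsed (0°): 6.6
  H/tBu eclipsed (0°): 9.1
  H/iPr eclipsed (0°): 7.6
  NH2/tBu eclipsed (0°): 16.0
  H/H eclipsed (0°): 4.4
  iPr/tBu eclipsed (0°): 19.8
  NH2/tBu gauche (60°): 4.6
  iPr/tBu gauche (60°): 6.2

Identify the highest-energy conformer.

A

A is eclipsed. H at 0° is eclipsed with H at 0° (4.4); iPr at 120° is eclipsed with H at 120° (7.6); NH2 at 240° is eclipsed with tBu at 240° (16.0). Total 28.0 kJ/mol.
B is staggered. iPr at 120° is gauche with tBu at 180° (6.2); NH2 at 240° is gauche with tBu at 180° (4.6). Total 10.8 kJ/mol.
C is staggered. NH2 at 240° is gauche with tBu at 300° (4.6). Total 4.6 kJ/mol.
D is staggered. iPr at 120° is gauche with tBu at 60° (6.2). Total 6.2 kJ/mol.
A has the highest total (28.0 kJ/mol).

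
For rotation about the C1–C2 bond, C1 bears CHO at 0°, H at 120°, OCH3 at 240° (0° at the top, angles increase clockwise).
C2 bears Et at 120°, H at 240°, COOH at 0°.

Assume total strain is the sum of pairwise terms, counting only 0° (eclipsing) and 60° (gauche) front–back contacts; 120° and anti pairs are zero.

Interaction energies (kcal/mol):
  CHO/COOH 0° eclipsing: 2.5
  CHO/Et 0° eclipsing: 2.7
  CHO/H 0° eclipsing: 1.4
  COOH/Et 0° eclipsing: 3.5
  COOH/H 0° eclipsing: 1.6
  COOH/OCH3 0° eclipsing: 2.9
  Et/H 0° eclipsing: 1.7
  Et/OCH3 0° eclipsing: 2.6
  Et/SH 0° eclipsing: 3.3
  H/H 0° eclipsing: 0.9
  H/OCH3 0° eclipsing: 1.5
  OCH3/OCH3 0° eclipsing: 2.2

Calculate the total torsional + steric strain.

5.7 kcal/mol

This conformer (eclipsed): CHO(0°)/COOH(0°) eclipsed 2.5; H(120°)/Et(120°) eclipsed 1.7; OCH3(240°)/H(240°) eclipsed 1.5 → 5.7 kcal/mol.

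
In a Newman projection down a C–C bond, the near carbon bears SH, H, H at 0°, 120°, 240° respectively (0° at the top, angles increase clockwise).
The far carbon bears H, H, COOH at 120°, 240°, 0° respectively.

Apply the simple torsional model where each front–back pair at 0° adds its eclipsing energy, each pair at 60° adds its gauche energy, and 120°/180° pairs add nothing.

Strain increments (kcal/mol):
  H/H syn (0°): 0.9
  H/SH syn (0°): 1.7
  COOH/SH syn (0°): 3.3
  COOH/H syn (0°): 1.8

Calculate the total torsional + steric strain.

This conformer (eclipsed): SH(0°)/COOH(0°) eclipsed 3.3; H(120°)/H(120°) eclipsed 0.9; H(240°)/H(240°) eclipsed 0.9 → 5.1 kcal/mol.

5.1 kcal/mol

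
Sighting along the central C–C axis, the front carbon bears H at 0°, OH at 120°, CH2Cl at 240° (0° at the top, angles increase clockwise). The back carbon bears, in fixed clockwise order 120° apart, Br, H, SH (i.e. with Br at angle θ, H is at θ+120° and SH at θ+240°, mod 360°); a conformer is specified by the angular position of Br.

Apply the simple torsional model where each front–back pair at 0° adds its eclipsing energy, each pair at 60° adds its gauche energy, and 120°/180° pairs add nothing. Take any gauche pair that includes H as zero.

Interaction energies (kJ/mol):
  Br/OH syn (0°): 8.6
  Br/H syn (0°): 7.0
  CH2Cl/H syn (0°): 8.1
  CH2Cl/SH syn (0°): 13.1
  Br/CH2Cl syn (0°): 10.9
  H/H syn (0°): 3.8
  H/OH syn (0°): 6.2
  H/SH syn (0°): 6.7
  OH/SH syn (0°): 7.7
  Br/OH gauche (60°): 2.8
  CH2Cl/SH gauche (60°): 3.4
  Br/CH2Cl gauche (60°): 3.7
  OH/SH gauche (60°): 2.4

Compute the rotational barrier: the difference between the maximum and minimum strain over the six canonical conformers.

20.1 kJ/mol

Br at 0° (eclipsed): H(0°)/Br(0°) eclipsed 7.0; OH(120°)/H(120°) eclipsed 6.2; CH2Cl(240°)/SH(240°) eclipsed 13.1 → 26.3 kJ/mol.
Br at 60° (staggered): OH(120°)/Br(60°) gauche 2.8; CH2Cl(240°)/SH(300°) gauche 3.4 → 6.2 kJ/mol.
Br at 120° (eclipsed): H(0°)/SH(0°) eclipsed 6.7; OH(120°)/Br(120°) eclipsed 8.6; CH2Cl(240°)/H(240°) eclipsed 8.1 → 23.4 kJ/mol.
Br at 180° (staggered): OH(120°)/Br(180°) gauche 2.8; OH(120°)/SH(60°) gauche 2.4; CH2Cl(240°)/Br(180°) gauche 3.7 → 8.9 kJ/mol.
Br at 240° (eclipsed): H(0°)/H(0°) eclipsed 3.8; OH(120°)/SH(120°) eclipsed 7.7; CH2Cl(240°)/Br(240°) eclipsed 10.9 → 22.4 kJ/mol.
Br at 300° (staggered): OH(120°)/SH(180°) gauche 2.4; CH2Cl(240°)/Br(300°) gauche 3.7; CH2Cl(240°)/SH(180°) gauche 3.4 → 9.5 kJ/mol.
Max at 0° (26.3 kJ/mol), min at 60° (6.2 kJ/mol); barrier = 20.1 kJ/mol.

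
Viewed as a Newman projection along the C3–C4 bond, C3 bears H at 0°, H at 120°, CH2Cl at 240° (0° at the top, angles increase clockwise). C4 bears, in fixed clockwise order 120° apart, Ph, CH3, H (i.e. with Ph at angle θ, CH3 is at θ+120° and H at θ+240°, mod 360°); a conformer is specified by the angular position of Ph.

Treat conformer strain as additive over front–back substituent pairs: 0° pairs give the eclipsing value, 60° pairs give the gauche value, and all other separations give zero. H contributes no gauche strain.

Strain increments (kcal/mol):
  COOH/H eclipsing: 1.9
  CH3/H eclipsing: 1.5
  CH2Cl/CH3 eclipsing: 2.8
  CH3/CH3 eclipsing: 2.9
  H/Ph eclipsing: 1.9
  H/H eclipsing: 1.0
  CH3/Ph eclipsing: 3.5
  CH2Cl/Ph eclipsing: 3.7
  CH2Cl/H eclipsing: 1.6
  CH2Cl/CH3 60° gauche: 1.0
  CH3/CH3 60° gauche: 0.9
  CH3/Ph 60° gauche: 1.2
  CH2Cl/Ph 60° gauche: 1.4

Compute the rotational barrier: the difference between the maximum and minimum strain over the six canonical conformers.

Ph at 0° is eclipsed. H at 0° is eclipsed with Ph at 0° (1.9); H at 120° is eclipsed with CH3 at 120° (1.5); CH2Cl at 240° is eclipsed with H at 240° (1.6). Total 5.0 kcal/mol.
Ph at 60° is staggered. CH2Cl at 240° is gauche with CH3 at 180° (1.0). Total 1.0 kcal/mol.
Ph at 120° is eclipsed. H at 0° is eclipsed with H at 0° (1.0); H at 120° is eclipsed with Ph at 120° (1.9); CH2Cl at 240° is eclipsed with CH3 at 240° (2.8). Total 5.7 kcal/mol.
Ph at 180° is staggered. CH2Cl at 240° is gauche with Ph at 180° (1.4); CH2Cl at 240° is gauche with CH3 at 300° (1.0). Total 2.4 kcal/mol.
Ph at 240° is eclipsed. H at 0° is eclipsed with CH3 at 0° (1.5); H at 120° is eclipsed with H at 120° (1.0); CH2Cl at 240° is eclipsed with Ph at 240° (3.7). Total 6.2 kcal/mol.
Ph at 300° is staggered. CH2Cl at 240° is gauche with Ph at 300° (1.4). Total 1.4 kcal/mol.
Max at 240° (6.2 kcal/mol), min at 60° (1.0 kcal/mol); barrier = 5.2 kcal/mol.

5.2 kcal/mol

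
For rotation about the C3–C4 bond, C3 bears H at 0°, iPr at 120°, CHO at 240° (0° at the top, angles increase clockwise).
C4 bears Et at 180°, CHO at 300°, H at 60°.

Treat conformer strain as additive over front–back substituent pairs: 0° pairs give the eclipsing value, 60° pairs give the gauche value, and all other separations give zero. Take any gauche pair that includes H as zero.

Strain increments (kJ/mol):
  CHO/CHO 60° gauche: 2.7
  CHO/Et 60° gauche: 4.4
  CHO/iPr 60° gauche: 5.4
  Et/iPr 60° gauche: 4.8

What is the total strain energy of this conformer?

This conformer (staggered): iPr(120°)/Et(180°) gauche 4.8; CHO(240°)/Et(180°) gauche 4.4; CHO(240°)/CHO(300°) gauche 2.7 → 11.9 kJ/mol.

11.9 kJ/mol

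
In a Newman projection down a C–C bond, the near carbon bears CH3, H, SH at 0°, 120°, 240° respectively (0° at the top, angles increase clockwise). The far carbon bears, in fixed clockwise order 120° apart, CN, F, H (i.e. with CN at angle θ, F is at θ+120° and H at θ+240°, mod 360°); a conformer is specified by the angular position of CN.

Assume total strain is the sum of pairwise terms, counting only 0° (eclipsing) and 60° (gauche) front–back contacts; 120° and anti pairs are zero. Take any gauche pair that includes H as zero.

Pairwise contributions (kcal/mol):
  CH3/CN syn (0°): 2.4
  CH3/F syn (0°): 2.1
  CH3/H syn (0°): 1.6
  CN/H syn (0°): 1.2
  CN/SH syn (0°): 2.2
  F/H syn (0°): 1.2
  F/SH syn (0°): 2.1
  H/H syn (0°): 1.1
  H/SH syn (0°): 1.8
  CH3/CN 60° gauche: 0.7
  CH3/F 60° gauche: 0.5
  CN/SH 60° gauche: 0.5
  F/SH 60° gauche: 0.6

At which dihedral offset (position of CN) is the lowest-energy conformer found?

CN at 0° is eclipsed. CH3 at 0° is eclipsed with CN at 0° (2.4); H at 120° is eclipsed with F at 120° (1.2); SH at 240° is eclipsed with H at 240° (1.8). Total 5.4 kcal/mol.
CN at 60° is staggered. CH3 at 0° is gauche with CN at 60° (0.7); SH at 240° is gauche with F at 180° (0.6). Total 1.3 kcal/mol.
CN at 120° is eclipsed. CH3 at 0° is eclipsed with H at 0° (1.6); H at 120° is eclipsed with CN at 120° (1.2); SH at 240° is eclipsed with F at 240° (2.1). Total 4.9 kcal/mol.
CN at 180° is staggered. CH3 at 0° is gauche with F at 300° (0.5); SH at 240° is gauche with CN at 180° (0.5); SH at 240° is gauche with F at 300° (0.6). Total 1.6 kcal/mol.
CN at 240° is eclipsed. CH3 at 0° is eclipsed with F at 0° (2.1); H at 120° is eclipsed with H at 120° (1.1); SH at 240° is eclipsed with CN at 240° (2.2). Total 5.4 kcal/mol.
CN at 300° is staggered. CH3 at 0° is gauche with CN at 300° (0.7); CH3 at 0° is gauche with F at 60° (0.5); SH at 240° is gauche with CN at 300° (0.5). Total 1.7 kcal/mol.
The minimum (1.3 kcal/mol) occurs with CN at 60°.

60°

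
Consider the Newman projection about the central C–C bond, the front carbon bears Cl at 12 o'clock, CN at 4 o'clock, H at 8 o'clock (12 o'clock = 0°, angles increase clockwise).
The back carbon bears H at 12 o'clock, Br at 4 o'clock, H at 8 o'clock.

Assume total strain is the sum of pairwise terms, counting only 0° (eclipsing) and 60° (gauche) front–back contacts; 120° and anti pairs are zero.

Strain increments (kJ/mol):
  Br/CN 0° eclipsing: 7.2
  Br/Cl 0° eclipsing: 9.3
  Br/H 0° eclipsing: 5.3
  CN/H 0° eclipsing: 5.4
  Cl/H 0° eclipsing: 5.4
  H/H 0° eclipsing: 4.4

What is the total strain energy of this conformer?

This conformer (eclipsed): Cl–H eclipsed, CN–Br eclipsed, H–H eclipsed; 5.4 + 7.2 + 4.4 = 17.0 kJ/mol.

17.0 kJ/mol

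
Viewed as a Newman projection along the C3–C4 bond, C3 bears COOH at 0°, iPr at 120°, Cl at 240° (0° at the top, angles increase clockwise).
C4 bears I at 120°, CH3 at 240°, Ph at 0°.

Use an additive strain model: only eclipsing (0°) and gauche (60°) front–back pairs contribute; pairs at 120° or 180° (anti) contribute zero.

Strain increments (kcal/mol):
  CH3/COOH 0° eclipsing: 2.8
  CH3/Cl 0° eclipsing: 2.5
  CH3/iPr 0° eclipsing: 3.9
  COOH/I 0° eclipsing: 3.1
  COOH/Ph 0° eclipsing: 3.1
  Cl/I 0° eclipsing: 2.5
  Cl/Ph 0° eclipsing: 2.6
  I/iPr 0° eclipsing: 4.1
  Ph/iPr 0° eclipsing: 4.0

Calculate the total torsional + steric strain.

This conformer (eclipsed): COOH(0°)/Ph(0°) eclipsed 3.1; iPr(120°)/I(120°) eclipsed 4.1; Cl(240°)/CH3(240°) eclipsed 2.5 → 9.7 kcal/mol.

9.7 kcal/mol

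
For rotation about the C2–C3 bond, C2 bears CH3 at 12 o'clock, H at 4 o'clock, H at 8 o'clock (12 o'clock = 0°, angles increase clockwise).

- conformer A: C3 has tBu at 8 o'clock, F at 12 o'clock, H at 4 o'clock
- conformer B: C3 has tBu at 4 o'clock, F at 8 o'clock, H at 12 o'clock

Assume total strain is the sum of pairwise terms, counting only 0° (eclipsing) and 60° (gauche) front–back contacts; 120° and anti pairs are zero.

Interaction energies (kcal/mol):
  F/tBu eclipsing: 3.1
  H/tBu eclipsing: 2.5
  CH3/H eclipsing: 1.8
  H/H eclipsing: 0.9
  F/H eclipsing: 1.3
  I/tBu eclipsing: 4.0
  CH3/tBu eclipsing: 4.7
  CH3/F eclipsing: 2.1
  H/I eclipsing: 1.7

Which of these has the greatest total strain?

B

A (eclipsed): CH3(0°)/F(0°) eclipsed 2.1; H(120°)/H(120°) eclipsed 0.9; H(240°)/tBu(240°) eclipsed 2.5 → 5.5 kcal/mol.
B (eclipsed): CH3(0°)/H(0°) eclipsed 1.8; H(120°)/tBu(120°) eclipsed 2.5; H(240°)/F(240°) eclipsed 1.3 → 5.6 kcal/mol.
B has the highest total (5.6 kcal/mol).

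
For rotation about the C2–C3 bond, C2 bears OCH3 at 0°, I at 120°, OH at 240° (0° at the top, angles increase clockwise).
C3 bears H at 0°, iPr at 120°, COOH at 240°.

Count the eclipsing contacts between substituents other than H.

2

Non-H eclipsing pairs: I(120°)/iPr(120°); OH(240°)/COOH(240°) — 2 interactions.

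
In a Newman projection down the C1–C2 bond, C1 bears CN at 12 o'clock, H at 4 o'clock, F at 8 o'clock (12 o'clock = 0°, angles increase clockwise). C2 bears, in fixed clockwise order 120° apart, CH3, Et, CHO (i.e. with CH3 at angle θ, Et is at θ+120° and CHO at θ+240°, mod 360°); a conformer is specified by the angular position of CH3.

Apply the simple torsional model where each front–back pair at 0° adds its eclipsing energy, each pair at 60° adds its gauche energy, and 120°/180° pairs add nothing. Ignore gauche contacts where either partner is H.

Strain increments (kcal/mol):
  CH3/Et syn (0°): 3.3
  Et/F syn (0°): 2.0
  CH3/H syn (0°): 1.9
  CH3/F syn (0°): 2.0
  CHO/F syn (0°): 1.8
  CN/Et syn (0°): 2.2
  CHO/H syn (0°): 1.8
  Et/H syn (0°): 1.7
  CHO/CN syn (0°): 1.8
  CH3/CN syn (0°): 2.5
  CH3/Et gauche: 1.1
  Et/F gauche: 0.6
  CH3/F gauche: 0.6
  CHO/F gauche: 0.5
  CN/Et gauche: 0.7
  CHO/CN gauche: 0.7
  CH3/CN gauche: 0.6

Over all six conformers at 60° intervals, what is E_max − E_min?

3.6 kcal/mol

CH3 at 0° is eclipsed. CN at 0° is eclipsed with CH3 at 0° (2.5); H at 120° is eclipsed with Et at 120° (1.7); F at 240° is eclipsed with CHO at 240° (1.8). Total 6.0 kcal/mol.
CH3 at 60° is staggered. CN at 0° is gauche with CH3 at 60° (0.6); CN at 0° is gauche with CHO at 300° (0.7); F at 240° is gauche with Et at 180° (0.6); F at 240° is gauche with CHO at 300° (0.5). Total 2.4 kcal/mol.
CH3 at 120° is eclipsed. CN at 0° is eclipsed with CHO at 0° (1.8); H at 120° is eclipsed with CH3 at 120° (1.9); F at 240° is eclipsed with Et at 240° (2.0). Total 5.7 kcal/mol.
CH3 at 180° is staggered. CN at 0° is gauche with Et at 300° (0.7); CN at 0° is gauche with CHO at 60° (0.7); F at 240° is gauche with CH3 at 180° (0.6); F at 240° is gauche with Et at 300° (0.6). Total 2.6 kcal/mol.
CH3 at 240° is eclipsed. CN at 0° is eclipsed with Et at 0° (2.2); H at 120° is eclipsed with CHO at 120° (1.8); F at 240° is eclipsed with CH3 at 240° (2.0). Total 6.0 kcal/mol.
CH3 at 300° is staggered. CN at 0° is gauche with CH3 at 300° (0.6); CN at 0° is gauche with Et at 60° (0.7); F at 240° is gauche with CH3 at 300° (0.6); F at 240° is gauche with CHO at 180° (0.5). Total 2.4 kcal/mol.
Max at 0° (6.0 kcal/mol), min at 60° (2.4 kcal/mol); barrier = 3.6 kcal/mol.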